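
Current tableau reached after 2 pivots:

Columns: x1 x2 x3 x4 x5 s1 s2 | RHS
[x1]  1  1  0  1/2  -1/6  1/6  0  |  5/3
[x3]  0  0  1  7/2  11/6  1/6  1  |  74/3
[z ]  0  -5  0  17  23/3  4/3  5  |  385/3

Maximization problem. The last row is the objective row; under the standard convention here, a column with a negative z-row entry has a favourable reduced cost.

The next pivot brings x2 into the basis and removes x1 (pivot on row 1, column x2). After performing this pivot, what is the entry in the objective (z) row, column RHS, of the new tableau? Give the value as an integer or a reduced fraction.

Pivot element is row 1, column x2: 1.
Normalize row 1: new (row 1, RHS) = (5/3)/1 = 5/3.
z-row ← z-row − (-5)·(new row 1): 385/3 − (-5)·(5/3) = 410/3.

410/3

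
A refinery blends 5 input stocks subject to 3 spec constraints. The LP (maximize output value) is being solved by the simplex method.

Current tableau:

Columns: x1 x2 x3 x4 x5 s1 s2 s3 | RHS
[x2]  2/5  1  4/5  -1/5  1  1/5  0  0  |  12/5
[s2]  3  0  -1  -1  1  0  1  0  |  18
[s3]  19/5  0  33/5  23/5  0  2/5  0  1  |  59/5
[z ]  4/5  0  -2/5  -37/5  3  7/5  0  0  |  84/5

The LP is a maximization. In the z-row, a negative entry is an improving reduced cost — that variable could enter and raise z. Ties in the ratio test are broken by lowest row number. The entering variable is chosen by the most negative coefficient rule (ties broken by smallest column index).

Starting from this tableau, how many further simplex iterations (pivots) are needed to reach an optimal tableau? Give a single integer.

pivot: x4 in, s3 out → z = 823/23
No improving column remains; optimal.

1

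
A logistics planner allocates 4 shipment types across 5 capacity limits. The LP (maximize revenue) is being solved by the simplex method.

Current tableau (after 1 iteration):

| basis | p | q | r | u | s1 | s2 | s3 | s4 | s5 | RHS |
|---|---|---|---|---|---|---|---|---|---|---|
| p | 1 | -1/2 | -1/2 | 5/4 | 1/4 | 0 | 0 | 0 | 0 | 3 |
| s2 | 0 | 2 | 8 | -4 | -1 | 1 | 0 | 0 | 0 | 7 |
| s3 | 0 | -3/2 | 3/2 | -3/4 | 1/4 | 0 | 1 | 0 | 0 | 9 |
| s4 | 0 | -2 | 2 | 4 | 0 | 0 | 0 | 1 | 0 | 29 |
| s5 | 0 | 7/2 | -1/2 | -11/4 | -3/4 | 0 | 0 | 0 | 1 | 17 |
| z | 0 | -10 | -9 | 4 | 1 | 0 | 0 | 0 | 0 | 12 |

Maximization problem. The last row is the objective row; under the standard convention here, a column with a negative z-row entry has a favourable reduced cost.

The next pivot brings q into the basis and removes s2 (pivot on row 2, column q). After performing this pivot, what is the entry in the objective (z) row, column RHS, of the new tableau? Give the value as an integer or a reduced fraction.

47

Pivot element is row 2, column q: 2.
Normalize row 2: new (row 2, RHS) = 7/2 = 7/2.
z-row ← z-row − (-10)·(new row 2): 12 − (-10)·(7/2) = 47.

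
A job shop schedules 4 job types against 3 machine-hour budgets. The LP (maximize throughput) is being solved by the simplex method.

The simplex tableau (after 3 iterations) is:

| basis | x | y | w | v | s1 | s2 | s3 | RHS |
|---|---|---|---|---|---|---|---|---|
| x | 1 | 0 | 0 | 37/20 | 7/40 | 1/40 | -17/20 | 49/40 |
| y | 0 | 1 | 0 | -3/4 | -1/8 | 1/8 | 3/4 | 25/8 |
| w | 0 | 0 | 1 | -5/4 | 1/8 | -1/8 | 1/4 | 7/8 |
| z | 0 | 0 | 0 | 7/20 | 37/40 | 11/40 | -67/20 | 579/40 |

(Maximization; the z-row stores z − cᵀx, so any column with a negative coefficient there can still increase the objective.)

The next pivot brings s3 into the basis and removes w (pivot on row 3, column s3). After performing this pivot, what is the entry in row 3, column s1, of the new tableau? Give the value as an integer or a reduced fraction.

1/2

Pivot element is row 3, column s3: 1/4.
Normalize row 3: new (row 3, s1) = (1/8)/(1/4) = 1/2.
Row 3 is the pivot row, so the entry is 1/2.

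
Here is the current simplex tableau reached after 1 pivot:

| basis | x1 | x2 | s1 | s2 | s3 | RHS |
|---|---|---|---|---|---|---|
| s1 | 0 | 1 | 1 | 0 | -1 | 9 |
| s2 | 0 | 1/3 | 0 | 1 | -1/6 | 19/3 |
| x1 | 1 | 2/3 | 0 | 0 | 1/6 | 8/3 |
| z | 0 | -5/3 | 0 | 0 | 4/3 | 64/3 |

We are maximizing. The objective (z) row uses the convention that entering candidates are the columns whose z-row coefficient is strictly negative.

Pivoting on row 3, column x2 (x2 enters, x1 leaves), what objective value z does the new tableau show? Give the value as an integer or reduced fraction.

28

Minimum ratio for x2: (8/3)/(2/3) = 4.
z changes by −(z-row coeff of x2)·ratio = −(-5/3)·4 = 20/3.
New z = 64/3 + (20/3) = 28.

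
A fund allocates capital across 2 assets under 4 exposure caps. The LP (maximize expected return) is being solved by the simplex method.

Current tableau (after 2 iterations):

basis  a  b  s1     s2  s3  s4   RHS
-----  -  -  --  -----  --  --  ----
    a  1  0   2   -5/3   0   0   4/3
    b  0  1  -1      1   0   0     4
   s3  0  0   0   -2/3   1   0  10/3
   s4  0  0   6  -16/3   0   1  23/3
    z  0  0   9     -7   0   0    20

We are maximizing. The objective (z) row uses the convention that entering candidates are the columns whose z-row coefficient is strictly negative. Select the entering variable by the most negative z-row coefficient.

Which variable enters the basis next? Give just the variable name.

s2

Objective-row coefficients: a: 0, b: 0, s1: 9, s2: -7, s3: 0, s4: 0.
The most negative is -7 in column s2, so s2 enters.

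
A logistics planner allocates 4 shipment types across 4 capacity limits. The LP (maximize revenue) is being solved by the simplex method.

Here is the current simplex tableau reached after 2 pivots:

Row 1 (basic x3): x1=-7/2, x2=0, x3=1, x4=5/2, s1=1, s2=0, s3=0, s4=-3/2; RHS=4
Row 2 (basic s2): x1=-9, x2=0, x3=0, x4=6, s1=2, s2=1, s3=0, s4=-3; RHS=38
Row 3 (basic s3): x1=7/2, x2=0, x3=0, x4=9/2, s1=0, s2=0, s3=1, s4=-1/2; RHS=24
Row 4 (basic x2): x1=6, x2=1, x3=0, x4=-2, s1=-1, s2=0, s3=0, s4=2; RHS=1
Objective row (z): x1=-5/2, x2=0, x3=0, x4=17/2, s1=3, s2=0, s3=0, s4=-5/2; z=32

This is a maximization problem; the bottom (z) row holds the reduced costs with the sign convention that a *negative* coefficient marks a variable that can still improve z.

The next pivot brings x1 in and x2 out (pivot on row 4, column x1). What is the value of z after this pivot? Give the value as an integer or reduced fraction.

389/12

Minimum ratio for x1: 1/6 = 1/6.
z changes by −(z-row coeff of x1)·ratio = −(-5/2)·(1/6) = 5/12.
New z = 32 + (5/12) = 389/12.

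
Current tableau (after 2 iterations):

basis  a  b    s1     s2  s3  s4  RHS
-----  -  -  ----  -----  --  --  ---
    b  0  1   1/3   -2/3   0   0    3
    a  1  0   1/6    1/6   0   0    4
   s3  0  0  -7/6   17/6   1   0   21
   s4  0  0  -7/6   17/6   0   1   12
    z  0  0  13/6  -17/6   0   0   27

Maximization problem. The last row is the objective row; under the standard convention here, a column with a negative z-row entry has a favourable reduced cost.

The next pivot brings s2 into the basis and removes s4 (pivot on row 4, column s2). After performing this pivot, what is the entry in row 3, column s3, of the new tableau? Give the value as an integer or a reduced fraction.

Pivot element is row 4, column s2: 17/6.
Normalize row 4: new (row 4, s3) = 0/(17/6) = 0.
row 3 ← row 3 − (17/6)·(new row 4): 1 − (17/6)·0 = 1.

1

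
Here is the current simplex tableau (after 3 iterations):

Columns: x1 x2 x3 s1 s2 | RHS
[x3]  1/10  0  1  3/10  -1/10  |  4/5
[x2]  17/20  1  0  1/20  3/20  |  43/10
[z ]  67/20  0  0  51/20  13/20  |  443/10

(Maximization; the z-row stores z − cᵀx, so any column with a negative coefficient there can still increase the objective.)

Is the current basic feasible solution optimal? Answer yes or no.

No objective-row coefficient is strictly negative, so no entering variable exists; the tableau is optimal.

yes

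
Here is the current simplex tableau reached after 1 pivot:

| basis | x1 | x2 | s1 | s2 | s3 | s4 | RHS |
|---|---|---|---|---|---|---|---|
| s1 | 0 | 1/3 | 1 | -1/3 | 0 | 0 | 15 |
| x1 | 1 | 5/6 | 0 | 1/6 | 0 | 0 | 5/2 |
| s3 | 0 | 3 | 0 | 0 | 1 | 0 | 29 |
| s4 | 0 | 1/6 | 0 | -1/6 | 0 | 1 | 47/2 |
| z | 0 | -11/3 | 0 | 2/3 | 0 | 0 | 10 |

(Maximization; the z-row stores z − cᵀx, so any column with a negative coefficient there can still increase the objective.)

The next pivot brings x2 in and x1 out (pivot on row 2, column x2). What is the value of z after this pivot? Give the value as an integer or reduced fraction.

Minimum ratio for x2: (5/2)/(5/6) = 3.
z changes by −(z-row coeff of x2)·ratio = −(-11/3)·3 = 11.
New z = 10 + 11 = 21.

21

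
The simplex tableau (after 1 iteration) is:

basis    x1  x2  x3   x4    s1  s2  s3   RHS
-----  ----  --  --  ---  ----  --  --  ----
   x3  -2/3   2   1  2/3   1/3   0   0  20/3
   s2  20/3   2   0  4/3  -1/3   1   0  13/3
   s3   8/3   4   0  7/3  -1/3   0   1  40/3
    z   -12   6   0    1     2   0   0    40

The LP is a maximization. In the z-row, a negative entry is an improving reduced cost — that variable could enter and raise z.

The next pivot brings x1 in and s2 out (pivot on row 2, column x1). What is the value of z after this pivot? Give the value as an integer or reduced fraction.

Minimum ratio for x1: (13/3)/(20/3) = 13/20.
z changes by −(z-row coeff of x1)·ratio = −(-12)·(13/20) = 39/5.
New z = 40 + (39/5) = 239/5.

239/5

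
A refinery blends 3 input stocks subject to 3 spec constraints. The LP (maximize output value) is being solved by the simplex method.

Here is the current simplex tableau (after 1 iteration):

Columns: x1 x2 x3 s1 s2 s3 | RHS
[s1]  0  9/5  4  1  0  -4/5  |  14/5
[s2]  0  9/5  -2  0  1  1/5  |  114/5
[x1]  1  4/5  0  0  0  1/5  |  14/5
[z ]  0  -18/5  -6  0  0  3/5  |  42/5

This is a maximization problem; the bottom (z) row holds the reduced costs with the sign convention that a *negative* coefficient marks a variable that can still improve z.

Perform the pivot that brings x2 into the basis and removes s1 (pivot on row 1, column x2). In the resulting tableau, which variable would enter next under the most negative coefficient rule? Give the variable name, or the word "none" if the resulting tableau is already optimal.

Pivot element 9/5. New z-row = old z-row − (-18/5)·(row 1/(9/5)).
Updated z-row coefficients: x1: 0, x2: 0, x3: 2, s1: 2, s2: 0, s3: -1.
The most negative is -1 in column s3, so s3 would enter next.

s3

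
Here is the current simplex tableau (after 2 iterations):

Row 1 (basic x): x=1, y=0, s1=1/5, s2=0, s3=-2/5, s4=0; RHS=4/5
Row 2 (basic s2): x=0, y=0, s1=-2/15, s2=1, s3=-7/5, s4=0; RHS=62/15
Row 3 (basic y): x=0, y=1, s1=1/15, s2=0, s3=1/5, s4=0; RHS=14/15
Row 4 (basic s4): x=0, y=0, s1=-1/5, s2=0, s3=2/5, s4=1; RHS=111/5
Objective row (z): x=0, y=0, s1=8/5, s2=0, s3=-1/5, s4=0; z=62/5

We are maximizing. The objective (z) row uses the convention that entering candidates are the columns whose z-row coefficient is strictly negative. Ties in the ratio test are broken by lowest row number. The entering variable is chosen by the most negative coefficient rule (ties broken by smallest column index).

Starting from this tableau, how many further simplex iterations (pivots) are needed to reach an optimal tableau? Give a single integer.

pivot: s3 in, y out → z = 40/3
No improving column remains; optimal.

1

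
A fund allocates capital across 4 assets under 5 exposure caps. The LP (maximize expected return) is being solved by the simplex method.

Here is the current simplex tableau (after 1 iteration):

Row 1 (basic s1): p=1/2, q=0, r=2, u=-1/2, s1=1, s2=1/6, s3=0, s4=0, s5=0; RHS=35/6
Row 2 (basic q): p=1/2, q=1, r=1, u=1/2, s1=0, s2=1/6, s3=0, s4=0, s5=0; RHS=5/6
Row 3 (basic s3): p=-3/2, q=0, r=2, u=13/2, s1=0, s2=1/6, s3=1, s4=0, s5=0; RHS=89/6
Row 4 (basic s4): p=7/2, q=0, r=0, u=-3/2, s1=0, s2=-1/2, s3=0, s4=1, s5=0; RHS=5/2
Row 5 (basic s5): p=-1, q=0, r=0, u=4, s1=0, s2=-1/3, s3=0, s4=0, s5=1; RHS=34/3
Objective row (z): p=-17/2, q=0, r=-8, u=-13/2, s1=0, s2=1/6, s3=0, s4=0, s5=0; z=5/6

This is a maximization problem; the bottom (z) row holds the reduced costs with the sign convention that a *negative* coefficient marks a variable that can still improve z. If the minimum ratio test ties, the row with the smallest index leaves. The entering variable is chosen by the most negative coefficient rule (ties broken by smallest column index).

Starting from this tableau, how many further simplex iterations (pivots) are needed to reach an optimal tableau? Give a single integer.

pivot: p in, s4 out → z = 145/21
pivot: u in, q out → z = 41/3
No improving column remains; optimal.

2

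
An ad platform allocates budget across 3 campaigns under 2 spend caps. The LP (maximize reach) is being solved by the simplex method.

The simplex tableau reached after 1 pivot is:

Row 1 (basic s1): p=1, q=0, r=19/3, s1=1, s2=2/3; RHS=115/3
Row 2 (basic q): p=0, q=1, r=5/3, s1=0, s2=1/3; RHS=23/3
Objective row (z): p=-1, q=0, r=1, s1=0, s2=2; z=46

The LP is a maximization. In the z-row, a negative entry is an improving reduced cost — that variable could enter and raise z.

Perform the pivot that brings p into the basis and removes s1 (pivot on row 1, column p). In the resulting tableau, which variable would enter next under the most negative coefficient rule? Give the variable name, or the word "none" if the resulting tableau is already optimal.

Pivot element 1. New z-row = old z-row − (-1)·(row 1/1).
Updated z-row coefficients: p: 0, q: 0, r: 22/3, s1: 1, s2: 8/3.
No coefficient is strictly negative; the tableau after this pivot is optimal.

none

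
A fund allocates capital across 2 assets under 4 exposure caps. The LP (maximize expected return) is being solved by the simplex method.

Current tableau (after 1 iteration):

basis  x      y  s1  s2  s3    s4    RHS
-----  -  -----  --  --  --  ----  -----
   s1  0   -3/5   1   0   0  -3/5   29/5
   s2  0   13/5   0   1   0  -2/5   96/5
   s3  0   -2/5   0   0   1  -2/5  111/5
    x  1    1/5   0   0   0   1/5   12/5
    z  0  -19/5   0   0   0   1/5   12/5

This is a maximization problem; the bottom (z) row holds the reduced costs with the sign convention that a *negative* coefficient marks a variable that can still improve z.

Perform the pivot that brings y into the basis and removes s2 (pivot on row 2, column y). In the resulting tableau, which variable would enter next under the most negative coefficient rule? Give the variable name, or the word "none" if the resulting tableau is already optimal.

Pivot element 13/5. New z-row = old z-row − (-19/5)·(row 2/(13/5)).
Updated z-row coefficients: x: 0, y: 0, s1: 0, s2: 19/13, s3: 0, s4: -5/13.
The most negative is -5/13 in column s4, so s4 would enter next.

s4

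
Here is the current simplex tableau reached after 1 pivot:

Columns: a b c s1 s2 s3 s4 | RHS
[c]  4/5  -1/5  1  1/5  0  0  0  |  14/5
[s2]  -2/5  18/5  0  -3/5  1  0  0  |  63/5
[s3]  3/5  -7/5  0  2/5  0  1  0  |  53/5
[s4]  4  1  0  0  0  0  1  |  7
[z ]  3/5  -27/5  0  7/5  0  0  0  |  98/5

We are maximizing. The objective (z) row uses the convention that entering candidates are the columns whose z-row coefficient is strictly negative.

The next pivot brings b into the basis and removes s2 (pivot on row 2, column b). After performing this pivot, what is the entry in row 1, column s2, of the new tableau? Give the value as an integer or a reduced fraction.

Pivot element is row 2, column b: 18/5.
Normalize row 2: new (row 2, s2) = 1/(18/5) = 5/18.
row 1 ← row 1 − (-1/5)·(new row 2): 0 − (-1/5)·(5/18) = 1/18.

1/18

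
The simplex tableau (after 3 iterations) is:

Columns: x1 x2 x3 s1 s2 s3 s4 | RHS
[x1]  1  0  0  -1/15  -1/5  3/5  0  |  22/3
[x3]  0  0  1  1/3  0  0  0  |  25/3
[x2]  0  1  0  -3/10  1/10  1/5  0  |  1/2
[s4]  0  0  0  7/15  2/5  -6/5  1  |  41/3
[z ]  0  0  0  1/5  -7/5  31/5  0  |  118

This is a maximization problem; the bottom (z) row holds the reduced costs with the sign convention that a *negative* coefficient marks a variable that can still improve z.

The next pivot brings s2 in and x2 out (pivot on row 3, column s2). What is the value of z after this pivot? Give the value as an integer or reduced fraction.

Minimum ratio for s2: (1/2)/(1/10) = 5.
z changes by −(z-row coeff of s2)·ratio = −(-7/5)·5 = 7.
New z = 118 + 7 = 125.

125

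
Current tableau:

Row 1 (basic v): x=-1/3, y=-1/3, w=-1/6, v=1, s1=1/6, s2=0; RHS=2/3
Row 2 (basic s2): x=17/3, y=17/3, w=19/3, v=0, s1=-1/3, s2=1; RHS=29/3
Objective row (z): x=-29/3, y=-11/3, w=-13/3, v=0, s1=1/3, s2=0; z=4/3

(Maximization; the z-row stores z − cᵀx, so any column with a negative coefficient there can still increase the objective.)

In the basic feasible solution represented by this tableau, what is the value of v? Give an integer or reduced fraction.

v is basic (row 1); its value is the RHS of that row: 2/3.

2/3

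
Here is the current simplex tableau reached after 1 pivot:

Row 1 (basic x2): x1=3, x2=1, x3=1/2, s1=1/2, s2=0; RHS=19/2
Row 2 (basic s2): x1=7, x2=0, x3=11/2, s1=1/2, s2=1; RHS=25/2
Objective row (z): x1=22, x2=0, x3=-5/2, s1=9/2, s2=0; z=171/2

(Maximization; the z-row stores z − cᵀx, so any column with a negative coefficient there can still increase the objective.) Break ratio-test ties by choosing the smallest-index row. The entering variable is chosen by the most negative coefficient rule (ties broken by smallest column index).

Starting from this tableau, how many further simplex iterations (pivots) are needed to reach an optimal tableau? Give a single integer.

pivot: x3 in, s2 out → z = 1003/11
No improving column remains; optimal.

1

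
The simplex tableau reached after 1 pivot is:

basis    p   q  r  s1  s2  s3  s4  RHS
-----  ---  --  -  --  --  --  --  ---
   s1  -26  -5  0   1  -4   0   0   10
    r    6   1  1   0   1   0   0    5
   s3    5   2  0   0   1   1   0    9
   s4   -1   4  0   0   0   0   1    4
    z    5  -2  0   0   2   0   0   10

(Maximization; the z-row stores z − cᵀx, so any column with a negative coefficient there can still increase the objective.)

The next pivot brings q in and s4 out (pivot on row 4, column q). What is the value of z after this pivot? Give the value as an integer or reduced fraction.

Minimum ratio for q: 4/4 = 1.
z changes by −(z-row coeff of q)·ratio = −(-2)·1 = 2.
New z = 10 + 2 = 12.

12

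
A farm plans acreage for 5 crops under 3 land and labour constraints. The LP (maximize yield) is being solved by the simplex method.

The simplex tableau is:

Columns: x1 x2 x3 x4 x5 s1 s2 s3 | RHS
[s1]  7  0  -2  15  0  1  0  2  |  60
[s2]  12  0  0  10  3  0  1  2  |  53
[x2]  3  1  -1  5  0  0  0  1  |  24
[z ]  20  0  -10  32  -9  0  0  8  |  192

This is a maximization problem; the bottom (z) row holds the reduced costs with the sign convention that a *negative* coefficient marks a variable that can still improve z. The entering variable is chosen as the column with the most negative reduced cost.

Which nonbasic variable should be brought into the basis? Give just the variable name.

x3

Objective-row coefficients: x1: 20, x2: 0, x3: -10, x4: 32, x5: -9, s1: 0, s2: 0, s3: 8.
The most negative is -10 in column x3, so x3 enters.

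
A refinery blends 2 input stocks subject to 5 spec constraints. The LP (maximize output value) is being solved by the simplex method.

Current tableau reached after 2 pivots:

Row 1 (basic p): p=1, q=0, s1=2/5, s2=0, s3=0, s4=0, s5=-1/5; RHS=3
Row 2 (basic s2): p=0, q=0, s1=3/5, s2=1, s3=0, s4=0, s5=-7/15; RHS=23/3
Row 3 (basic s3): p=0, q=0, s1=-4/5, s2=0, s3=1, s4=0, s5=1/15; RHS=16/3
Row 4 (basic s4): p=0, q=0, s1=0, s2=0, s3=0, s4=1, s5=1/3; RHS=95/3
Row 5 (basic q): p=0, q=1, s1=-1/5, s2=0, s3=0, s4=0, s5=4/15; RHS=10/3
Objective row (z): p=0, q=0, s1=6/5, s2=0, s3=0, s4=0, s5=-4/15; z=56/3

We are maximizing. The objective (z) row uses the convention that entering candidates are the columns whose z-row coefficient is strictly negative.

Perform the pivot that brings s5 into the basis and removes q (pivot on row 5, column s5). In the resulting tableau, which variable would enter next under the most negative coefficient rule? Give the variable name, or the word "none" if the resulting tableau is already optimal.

Pivot element 4/15. New z-row = old z-row − (-4/15)·(row 5/(4/15)).
Updated z-row coefficients: p: 0, q: 1, s1: 1, s2: 0, s3: 0, s4: 0, s5: 0.
No coefficient is strictly negative; the tableau after this pivot is optimal.

none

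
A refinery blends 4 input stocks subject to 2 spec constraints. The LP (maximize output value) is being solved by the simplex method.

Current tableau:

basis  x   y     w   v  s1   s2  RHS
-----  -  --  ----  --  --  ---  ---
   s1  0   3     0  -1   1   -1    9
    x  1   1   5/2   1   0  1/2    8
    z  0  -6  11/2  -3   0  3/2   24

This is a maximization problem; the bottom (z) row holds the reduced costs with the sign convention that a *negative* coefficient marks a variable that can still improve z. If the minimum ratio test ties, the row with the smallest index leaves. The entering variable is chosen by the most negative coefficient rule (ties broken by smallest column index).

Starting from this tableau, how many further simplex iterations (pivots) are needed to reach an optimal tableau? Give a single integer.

pivot: y in, s1 out → z = 42
pivot: v in, x out → z = 243/4
No improving column remains; optimal.

2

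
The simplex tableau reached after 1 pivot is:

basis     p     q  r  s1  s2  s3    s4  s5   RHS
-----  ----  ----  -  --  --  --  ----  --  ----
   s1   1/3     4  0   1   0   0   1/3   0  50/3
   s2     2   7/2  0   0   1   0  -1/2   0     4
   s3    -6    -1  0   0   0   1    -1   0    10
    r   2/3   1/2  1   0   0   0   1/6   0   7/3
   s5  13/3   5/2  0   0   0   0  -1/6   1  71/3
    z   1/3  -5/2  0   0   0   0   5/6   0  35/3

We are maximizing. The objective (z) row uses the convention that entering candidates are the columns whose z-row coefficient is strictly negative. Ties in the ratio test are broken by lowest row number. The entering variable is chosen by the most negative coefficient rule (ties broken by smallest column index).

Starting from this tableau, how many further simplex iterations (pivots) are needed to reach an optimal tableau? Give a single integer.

pivot: q in, s2 out → z = 305/21
No improving column remains; optimal.

1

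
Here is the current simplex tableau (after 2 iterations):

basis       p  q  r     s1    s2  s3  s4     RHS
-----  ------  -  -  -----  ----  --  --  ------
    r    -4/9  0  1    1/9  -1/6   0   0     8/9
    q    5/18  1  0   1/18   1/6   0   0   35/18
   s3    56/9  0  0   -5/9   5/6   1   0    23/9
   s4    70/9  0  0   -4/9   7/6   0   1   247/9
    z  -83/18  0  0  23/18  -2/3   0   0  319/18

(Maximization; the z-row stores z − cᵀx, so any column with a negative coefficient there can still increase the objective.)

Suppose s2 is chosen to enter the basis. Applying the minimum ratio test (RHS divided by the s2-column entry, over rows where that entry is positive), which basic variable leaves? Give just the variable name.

Ratios: row 1 (r): entry -1/6 ≤ 0, skip; row 2 (q): (35/18)/(1/6) = 35/3; row 3 (s3): (23/9)/(5/6) = 46/15; row 4 (s4): (247/9)/(7/6) = 494/21.
Minimum ratio 46/15 is in the s3 row, so s3 leaves.

s3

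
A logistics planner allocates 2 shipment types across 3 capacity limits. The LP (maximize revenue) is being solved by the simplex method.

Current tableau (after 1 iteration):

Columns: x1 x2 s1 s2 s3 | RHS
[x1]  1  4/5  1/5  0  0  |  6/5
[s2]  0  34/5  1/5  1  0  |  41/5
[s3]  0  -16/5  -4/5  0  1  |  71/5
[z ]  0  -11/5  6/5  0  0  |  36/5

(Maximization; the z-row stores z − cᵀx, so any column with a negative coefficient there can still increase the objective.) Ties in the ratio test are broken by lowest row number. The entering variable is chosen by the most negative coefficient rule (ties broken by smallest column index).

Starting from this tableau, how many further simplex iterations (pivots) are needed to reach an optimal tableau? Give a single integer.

1

pivot: x2 in, s2 out → z = 335/34
No improving column remains; optimal.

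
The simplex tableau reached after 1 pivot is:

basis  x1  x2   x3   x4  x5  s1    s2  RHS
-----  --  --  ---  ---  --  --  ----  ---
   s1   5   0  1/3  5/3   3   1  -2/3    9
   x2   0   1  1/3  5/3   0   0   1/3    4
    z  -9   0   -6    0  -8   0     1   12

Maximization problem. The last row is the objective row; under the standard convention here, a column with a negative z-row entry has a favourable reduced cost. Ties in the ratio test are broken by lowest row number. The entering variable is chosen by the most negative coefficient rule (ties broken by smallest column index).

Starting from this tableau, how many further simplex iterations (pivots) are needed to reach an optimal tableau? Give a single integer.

3

pivot: x1 in, s1 out → z = 141/5
pivot: x3 in, x2 out → z = 93
pivot: x5 in, x1 out → z = 292/3
No improving column remains; optimal.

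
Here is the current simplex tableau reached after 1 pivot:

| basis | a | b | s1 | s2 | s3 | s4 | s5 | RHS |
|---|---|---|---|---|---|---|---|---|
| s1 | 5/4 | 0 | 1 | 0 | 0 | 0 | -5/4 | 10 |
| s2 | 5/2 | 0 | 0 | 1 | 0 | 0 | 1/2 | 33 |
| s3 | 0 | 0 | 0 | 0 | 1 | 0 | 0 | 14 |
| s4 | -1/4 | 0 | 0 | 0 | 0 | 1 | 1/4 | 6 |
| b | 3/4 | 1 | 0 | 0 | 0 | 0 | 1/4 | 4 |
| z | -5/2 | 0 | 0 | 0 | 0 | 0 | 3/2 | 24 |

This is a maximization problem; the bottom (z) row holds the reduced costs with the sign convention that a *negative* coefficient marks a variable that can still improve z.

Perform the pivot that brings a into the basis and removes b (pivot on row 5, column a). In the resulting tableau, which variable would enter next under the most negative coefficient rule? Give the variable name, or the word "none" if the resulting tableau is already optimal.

Pivot element 3/4. New z-row = old z-row − (-5/2)·(row 5/(3/4)).
Updated z-row coefficients: a: 0, b: 10/3, s1: 0, s2: 0, s3: 0, s4: 0, s5: 7/3.
No coefficient is strictly negative; the tableau after this pivot is optimal.

none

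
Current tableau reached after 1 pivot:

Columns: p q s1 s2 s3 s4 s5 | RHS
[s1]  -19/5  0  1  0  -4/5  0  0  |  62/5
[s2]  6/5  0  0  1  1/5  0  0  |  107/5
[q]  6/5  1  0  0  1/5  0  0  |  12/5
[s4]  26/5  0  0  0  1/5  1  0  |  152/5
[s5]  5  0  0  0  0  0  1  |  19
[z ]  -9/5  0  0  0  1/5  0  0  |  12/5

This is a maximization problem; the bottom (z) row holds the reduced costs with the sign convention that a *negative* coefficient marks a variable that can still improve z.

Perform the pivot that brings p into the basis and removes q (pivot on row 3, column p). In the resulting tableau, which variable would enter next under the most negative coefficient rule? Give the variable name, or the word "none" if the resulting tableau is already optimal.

none

Pivot element 6/5. New z-row = old z-row − (-9/5)·(row 3/(6/5)).
Updated z-row coefficients: p: 0, q: 3/2, s1: 0, s2: 0, s3: 1/2, s4: 0, s5: 0.
No coefficient is strictly negative; the tableau after this pivot is optimal.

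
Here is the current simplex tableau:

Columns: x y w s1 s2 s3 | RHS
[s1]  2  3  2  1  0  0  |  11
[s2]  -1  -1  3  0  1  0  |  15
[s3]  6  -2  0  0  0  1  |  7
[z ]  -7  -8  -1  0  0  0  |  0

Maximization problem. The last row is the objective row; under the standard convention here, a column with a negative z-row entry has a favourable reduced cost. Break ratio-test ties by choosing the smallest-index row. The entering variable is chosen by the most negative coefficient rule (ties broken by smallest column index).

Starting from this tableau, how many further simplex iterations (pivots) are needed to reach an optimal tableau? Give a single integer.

pivot: y in, s1 out → z = 88/3
pivot: x in, s3 out → z = 717/22
No improving column remains; optimal.

2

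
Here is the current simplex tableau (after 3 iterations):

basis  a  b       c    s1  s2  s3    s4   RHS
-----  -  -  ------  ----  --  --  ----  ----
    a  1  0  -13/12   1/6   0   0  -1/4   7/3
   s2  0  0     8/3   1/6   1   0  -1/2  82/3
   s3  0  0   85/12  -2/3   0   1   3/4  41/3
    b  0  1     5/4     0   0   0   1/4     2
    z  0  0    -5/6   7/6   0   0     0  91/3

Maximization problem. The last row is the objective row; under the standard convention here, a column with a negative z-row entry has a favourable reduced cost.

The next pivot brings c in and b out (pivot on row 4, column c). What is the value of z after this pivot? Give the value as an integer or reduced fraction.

Minimum ratio for c: 2/(5/4) = 8/5.
z changes by −(z-row coeff of c)·ratio = −(-5/6)·(8/5) = 4/3.
New z = 91/3 + (4/3) = 95/3.

95/3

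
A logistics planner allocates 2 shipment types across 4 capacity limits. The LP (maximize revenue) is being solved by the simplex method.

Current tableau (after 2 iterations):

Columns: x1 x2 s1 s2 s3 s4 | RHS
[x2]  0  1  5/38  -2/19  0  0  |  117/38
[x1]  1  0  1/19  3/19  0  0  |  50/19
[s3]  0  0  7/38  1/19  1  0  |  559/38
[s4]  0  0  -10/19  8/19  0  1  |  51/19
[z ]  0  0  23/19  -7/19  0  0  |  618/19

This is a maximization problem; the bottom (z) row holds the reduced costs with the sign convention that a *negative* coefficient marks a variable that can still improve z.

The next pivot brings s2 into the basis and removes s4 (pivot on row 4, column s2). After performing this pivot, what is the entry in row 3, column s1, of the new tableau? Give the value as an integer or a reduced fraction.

1/4

Pivot element is row 4, column s2: 8/19.
Normalize row 4: new (row 4, s1) = (-10/19)/(8/19) = -5/4.
row 3 ← row 3 − (1/19)·(new row 4): 7/38 − (1/19)·(-5/4) = 1/4.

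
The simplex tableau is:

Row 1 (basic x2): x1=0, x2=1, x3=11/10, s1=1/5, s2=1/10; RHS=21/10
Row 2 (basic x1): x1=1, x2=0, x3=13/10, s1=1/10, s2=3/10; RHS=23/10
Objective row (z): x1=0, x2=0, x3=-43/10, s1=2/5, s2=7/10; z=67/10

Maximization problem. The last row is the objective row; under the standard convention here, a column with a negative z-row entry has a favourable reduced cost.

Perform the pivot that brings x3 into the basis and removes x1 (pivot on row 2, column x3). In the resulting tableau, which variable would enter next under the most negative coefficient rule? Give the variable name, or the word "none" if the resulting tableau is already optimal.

Pivot element 13/10. New z-row = old z-row − (-43/10)·(row 2/(13/10)).
Updated z-row coefficients: x1: 43/13, x2: 0, x3: 0, s1: 19/26, s2: 22/13.
No coefficient is strictly negative; the tableau after this pivot is optimal.

none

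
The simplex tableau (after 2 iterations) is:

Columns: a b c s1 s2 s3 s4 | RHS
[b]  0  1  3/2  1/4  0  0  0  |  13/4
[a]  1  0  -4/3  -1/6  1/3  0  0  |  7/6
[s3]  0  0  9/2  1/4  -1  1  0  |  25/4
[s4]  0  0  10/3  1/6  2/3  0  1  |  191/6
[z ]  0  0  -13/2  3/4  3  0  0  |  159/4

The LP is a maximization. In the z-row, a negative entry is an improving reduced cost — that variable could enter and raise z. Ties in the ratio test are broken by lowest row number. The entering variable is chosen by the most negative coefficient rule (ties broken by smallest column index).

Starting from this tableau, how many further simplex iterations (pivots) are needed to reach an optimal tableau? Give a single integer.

1

pivot: c in, s3 out → z = 439/9
No improving column remains; optimal.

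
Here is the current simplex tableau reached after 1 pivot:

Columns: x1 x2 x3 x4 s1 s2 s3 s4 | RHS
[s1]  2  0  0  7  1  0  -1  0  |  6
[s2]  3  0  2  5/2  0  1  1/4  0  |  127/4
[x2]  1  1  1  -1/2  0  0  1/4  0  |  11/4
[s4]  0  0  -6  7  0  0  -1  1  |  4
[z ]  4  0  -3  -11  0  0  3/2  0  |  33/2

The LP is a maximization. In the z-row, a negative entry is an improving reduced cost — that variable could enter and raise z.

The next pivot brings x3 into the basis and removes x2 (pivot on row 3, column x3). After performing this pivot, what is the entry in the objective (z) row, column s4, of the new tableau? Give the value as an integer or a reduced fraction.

Pivot element is row 3, column x3: 1.
Normalize row 3: new (row 3, s4) = 0/1 = 0.
z-row ← z-row − (-3)·(new row 3): 0 − (-3)·0 = 0.

0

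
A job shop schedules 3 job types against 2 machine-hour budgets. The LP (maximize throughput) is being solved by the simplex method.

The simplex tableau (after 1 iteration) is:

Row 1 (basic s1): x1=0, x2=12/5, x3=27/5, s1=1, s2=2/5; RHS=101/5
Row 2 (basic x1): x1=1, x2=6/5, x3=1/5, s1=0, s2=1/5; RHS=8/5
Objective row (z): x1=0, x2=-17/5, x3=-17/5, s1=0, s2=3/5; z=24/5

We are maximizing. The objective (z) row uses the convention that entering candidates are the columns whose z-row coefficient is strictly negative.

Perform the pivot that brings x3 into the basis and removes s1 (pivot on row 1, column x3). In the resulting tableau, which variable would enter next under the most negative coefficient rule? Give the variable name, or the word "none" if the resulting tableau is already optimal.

Pivot element 27/5. New z-row = old z-row − (-17/5)·(row 1/(27/5)).
Updated z-row coefficients: x1: 0, x2: -17/9, x3: 0, s1: 17/27, s2: 23/27.
The most negative is -17/9 in column x2, so x2 would enter next.

x2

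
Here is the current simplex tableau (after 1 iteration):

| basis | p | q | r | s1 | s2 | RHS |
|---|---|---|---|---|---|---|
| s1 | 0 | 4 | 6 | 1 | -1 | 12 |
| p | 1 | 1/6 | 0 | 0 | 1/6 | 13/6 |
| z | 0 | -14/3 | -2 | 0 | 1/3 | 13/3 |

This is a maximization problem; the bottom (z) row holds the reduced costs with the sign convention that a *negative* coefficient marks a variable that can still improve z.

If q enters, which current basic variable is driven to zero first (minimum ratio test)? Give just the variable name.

s1

Ratios: row 1 (s1): 12/4 = 3; row 2 (p): (13/6)/(1/6) = 13.
Minimum ratio 3 is in the s1 row, so s1 leaves.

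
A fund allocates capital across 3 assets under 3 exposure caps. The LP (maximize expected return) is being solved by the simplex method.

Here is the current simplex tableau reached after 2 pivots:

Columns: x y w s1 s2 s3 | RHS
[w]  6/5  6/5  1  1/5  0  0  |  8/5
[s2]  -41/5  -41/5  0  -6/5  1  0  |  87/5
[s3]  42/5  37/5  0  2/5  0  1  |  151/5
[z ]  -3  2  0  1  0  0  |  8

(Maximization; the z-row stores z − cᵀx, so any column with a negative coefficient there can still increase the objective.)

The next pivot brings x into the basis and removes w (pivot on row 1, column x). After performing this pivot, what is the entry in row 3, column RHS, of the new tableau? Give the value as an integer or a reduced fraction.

19

Pivot element is row 1, column x: 6/5.
Normalize row 1: new (row 1, RHS) = (8/5)/(6/5) = 4/3.
row 3 ← row 3 − (42/5)·(new row 1): 151/5 − (42/5)·(4/3) = 19.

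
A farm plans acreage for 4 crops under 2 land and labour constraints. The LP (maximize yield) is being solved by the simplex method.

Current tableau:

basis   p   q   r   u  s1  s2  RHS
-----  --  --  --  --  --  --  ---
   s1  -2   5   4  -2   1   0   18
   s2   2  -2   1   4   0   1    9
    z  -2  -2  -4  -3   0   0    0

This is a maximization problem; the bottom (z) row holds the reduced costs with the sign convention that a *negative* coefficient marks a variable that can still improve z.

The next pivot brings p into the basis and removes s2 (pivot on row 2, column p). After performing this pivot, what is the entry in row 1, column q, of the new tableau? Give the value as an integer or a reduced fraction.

Pivot element is row 2, column p: 2.
Normalize row 2: new (row 2, q) = (-2)/2 = -1.
row 1 ← row 1 − (-2)·(new row 2): 5 − (-2)·(-1) = 3.

3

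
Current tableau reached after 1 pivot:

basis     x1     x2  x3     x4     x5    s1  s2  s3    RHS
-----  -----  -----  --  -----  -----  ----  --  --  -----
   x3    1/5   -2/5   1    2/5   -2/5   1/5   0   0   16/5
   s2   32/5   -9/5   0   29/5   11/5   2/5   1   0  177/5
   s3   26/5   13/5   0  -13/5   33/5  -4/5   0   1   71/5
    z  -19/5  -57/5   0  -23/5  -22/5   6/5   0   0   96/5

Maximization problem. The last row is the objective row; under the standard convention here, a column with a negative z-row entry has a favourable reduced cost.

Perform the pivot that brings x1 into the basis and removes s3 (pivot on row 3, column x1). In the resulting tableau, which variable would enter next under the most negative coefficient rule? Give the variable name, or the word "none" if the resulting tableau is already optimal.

Pivot element 26/5. New z-row = old z-row − (-19/5)·(row 3/(26/5)).
Updated z-row coefficients: x1: 0, x2: -19/2, x3: 0, x4: -13/2, x5: 11/26, s1: 8/13, s2: 0, s3: 19/26.
The most negative is -19/2 in column x2, so x2 would enter next.

x2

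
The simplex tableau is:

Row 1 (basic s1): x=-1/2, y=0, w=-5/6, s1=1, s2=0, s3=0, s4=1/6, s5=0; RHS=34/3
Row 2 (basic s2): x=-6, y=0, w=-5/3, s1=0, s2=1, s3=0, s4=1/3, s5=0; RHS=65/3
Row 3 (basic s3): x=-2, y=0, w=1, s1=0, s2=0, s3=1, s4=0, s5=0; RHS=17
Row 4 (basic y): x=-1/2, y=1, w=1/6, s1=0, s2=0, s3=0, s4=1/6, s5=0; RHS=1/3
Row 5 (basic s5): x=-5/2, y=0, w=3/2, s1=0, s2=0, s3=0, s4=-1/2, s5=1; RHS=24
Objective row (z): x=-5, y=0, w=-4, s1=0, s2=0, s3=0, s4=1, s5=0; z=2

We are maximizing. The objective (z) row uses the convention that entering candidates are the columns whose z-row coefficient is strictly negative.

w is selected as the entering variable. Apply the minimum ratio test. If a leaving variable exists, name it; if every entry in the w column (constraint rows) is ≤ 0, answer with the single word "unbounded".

Ratios: row 1 (s1): entry -5/6 ≤ 0, skip; row 2 (s2): entry -5/3 ≤ 0, skip; row 3 (s3): 17/1 = 17; row 4 (y): (1/3)/(1/6) = 2; row 5 (s5): 24/(3/2) = 16.
Minimum ratio is in the y row, so y leaves.

y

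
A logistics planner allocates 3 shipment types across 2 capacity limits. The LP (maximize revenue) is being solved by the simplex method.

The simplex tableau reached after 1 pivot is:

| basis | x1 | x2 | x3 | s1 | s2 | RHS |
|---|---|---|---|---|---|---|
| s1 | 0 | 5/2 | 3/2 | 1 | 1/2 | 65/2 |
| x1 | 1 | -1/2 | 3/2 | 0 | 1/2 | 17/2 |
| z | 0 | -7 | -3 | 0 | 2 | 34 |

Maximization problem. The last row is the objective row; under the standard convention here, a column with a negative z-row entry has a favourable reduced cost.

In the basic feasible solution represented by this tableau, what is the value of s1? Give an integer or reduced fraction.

65/2

s1 is basic (row 1); its value is the RHS of that row: 65/2.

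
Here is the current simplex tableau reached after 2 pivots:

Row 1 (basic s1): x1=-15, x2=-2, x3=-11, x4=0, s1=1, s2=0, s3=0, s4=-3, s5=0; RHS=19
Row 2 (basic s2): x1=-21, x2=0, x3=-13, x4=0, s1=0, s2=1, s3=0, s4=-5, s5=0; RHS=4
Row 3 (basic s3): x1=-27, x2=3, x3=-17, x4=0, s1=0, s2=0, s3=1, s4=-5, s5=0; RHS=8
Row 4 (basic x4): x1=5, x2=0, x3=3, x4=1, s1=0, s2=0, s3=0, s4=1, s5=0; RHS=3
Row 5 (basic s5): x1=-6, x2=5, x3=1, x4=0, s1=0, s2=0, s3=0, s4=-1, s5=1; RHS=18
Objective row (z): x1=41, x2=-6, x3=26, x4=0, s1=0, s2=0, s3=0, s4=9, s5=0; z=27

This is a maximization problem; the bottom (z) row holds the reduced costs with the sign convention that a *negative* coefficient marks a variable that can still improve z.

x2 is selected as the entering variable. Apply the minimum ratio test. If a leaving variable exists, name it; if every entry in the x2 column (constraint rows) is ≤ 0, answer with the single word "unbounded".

Ratios: row 1 (s1): entry -2 ≤ 0, skip; row 2 (s2): entry 0 ≤ 0, skip; row 3 (s3): 8/3 = 8/3; row 4 (x4): entry 0 ≤ 0, skip; row 5 (s5): 18/5 = 18/5.
Minimum ratio is in the s3 row, so s3 leaves.

s3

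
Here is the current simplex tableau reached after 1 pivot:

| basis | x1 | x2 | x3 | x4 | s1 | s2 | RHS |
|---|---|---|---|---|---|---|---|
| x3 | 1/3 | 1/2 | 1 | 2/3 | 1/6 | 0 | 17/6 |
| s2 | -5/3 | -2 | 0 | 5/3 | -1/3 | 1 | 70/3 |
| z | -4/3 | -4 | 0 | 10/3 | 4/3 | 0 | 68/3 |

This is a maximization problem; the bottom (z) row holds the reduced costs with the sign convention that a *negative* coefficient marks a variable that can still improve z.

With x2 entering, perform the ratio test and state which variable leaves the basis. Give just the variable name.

Ratios: row 1 (x3): (17/6)/(1/2) = 17/3; row 2 (s2): entry -2 ≤ 0, skip.
Minimum ratio 17/3 is in the x3 row, so x3 leaves.

x3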